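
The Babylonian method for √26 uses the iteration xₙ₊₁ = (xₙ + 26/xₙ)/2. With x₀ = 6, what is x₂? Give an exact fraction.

x₁ = (6 + 26/6)/2 = 31/6.
x₂ = (31/6 + 26/(31/6))/2 = 1897/372.

1897/372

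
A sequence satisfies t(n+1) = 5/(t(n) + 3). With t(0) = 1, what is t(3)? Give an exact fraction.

t(1) = 5/(1 + 3) = 5/4.
t(2) = 5/(5/4 + 3) = 20/17.
t(3) = 5/(20/17 + 3) = 85/71.

85/71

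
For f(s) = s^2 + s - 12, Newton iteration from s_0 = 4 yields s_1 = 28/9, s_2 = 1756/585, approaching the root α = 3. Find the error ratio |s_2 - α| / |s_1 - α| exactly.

1/65

s_1 - α = 28/9 - 3 = 1/9, so |s_1 - α| = 1/9.
s_2 - α = 1756/585 - 3 = 1/585, so |s_2 - α| = 1/585.
Ratio = (1/585) / (1/9) = 1/65.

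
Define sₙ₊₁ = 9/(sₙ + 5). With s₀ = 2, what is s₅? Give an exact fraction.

16299/11602

s₁ = 9/(2 + 5) = 9/7.
s₂ = 9/(9/7 + 5) = 63/44.
s₃ = 9/(63/44 + 5) = 396/283.
s₄ = 9/(396/283 + 5) = 2547/1811.
s₅ = 9/(2547/1811 + 5) = 16299/11602.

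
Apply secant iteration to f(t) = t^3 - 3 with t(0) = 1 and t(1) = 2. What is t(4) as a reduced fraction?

f(1) = -2, f(2) = 5. t(2) = 2 - 5·(2 - 1)/(5 - (-2)) = 9/7.
f(2) = 5, f(9/7) = -300/343. t(3) = (9/7) - (-300/343)·((9/7) - 2)/((-300/343) - 5) = 561/403.
f(9/7) = -300/343, f(561/403) = -19794000/65450827. t(4) = (561/403) - (-19794000/65450827)·((561/403) - (9/7))/((-19794000/65450827) - (-300/343)) = 20671423/14273229.

20671423/14273229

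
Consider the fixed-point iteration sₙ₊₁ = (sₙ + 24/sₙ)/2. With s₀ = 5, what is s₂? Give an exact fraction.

s₁ = (5 + 24/5)/2 = 49/10.
s₂ = (49/10 + 24/(49/10))/2 = 4801/980.

4801/980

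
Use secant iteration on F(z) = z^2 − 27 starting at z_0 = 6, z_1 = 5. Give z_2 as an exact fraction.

57/11

F(6) = 9, F(5) = −2. z_2 = 5 − (−2)·(5 − 6)/((−2) − 9) = 57/11.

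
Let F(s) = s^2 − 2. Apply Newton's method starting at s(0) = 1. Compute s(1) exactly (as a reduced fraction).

F'(s) = 2s.
F(1) = −1, F'(1) = 2, so s(1) = 1 − (−1)/2 = 3/2.

3/2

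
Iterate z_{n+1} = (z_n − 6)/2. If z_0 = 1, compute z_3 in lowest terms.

z_1 = (1 − 6)/2 = −5/2.
z_2 = ((−5/2) − 6)/2 = −17/4.
z_3 = ((−17/4) − 6)/2 = −41/8.

−41/8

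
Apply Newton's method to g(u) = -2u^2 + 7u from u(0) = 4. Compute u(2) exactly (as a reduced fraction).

g'(u) = -4u + 7.
g(4) = -4, g'(4) = -9, so u(1) = 4 - (-4)/(-9) = 32/9.
g(32/9) = -32/81, g'(32/9) = -65/9, so u(2) = (32/9) - (-32/81)/(-65/9) = 2048/585.

2048/585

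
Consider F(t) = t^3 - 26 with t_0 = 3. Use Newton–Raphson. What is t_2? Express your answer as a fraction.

F'(t) = 3t^2.
F(3) = 1, F'(3) = 27, so t_1 = 3 - 1/27 = 80/27.
F(80/27) = 242/19683, F'(80/27) = 6400/243, so t_2 = (80/27) - (242/19683)/(6400/243) = 767879/259200.

767879/259200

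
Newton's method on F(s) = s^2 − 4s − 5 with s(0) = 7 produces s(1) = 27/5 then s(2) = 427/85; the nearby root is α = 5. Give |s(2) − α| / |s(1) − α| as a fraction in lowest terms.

s(1) − α = 27/5 − 5 = 2/5, so |s(1) − α| = 2/5.
s(2) − α = 427/85 − 5 = 2/85, so |s(2) − α| = 2/85.
Ratio = (2/85) / (2/5) = 1/17.

1/17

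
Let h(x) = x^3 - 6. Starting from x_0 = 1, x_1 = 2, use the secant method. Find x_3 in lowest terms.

459/254

h(1) = -5, h(2) = 2. x_2 = 2 - 2·(2 - 1)/(2 - (-5)) = 12/7.
h(2) = 2, h(12/7) = -330/343. x_3 = (12/7) - (-330/343)·((12/7) - 2)/((-330/343) - 2) = 459/254.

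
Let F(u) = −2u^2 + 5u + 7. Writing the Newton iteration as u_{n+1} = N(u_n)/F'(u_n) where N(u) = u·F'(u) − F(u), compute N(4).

F'(u) = −4u + 5.
N(u) = u·F'(u) − F(u) = u·(−4u + 5) − (−2u^2 + 5u + 7) = −2u^2 − 7.
N(4) = −39.

−39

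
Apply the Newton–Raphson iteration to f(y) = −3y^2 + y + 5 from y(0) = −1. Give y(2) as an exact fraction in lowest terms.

f'(y) = −6y + 1.
f(−1) = 1, f'(−1) = 7, so y(1) = (−1) − 1/7 = −8/7.
f(−8/7) = −3/49, f'(−8/7) = 55/7, so y(2) = (−8/7) − (−3/49)/(55/7) = −437/385.

−437/385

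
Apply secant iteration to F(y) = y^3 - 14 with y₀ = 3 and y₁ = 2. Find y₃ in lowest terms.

2045/842

F(3) = 13, F(2) = -6. y₂ = 2 - (-6)·(2 - 3)/((-6) - 13) = 44/19.
F(2) = -6, F(44/19) = -10842/6859. y₃ = (44/19) - (-10842/6859)·((44/19) - 2)/((-10842/6859) - (-6)) = 2045/842.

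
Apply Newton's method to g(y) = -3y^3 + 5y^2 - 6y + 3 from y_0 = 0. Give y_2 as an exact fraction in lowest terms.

g'(y) = -9y^2 + 10y - 6.
g(0) = 3, g'(0) = -6, so y_1 = 0 - 3/(-6) = 1/2.
g(1/2) = 7/8, g'(1/2) = -13/4, so y_2 = (1/2) - (7/8)/(-13/4) = 10/13.

10/13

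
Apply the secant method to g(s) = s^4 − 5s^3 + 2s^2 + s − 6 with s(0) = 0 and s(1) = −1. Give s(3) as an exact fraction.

g(0) = −6, g(−1) = 1. s(2) = (−1) − 1·((−1) − 0)/(1 − (−6)) = −6/7.
g(−1) = 1, g(−6/7) = −4080/2401. s(3) = (−6/7) − (−4080/2401)·((−6/7) − (−1))/((−4080/2401) − 1) = −6138/6481.

−6138/6481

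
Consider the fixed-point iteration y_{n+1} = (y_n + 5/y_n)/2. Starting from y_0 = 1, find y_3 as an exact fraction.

y_1 = (1 + 5/1)/2 = 3.
y_2 = (3 + 5/3)/2 = 7/3.
y_3 = (7/3 + 5/(7/3))/2 = 47/21.

47/21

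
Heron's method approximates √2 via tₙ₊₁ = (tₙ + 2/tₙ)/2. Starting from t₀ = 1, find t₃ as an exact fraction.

t₁ = (1 + 2/1)/2 = 3/2.
t₂ = (3/2 + 2/(3/2))/2 = 17/12.
t₃ = (17/12 + 2/(17/12))/2 = 577/408.

577/408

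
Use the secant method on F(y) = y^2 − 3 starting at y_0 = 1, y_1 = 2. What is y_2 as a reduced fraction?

5/3

F(1) = −2, F(2) = 1. y_2 = 2 − 1·(2 − 1)/(1 − (−2)) = 5/3.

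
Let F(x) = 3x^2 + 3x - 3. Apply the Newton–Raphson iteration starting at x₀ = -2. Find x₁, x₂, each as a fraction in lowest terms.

x₁ = -5/3, x₂ = -34/21

F'(x) = 6x + 3.
F(-2) = 3, F'(-2) = -9, so x₁ = (-2) - 3/(-9) = -5/3.
F(-5/3) = 1/3, F'(-5/3) = -7, so x₂ = (-5/3) - (1/3)/(-7) = -34/21.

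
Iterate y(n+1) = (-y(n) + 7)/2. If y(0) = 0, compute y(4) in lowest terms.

35/16

y(1) = (-0 + 7)/2 = 7/2.
y(2) = (-(7/2) + 7)/2 = 7/4.
y(3) = (-(7/4) + 7)/2 = 21/8.
y(4) = (-(21/8) + 7)/2 = 35/16.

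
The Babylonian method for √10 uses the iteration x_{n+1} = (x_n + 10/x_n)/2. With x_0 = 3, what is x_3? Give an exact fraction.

x_1 = (3 + 10/3)/2 = 19/6.
x_2 = (19/6 + 10/(19/6))/2 = 721/228.
x_3 = (721/228 + 10/(721/228))/2 = 1039681/328776.

1039681/328776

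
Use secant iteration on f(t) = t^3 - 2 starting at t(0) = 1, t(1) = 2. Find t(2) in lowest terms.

8/7

f(1) = -1, f(2) = 6. t(2) = 2 - 6·(2 - 1)/(6 - (-1)) = 8/7.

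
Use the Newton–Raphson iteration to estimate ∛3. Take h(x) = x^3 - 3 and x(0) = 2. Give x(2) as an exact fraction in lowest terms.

h'(x) = 3x^2.
h(2) = 5, h'(2) = 12, so x(1) = 2 - 5/12 = 19/12.
h(19/12) = 1675/1728, h'(19/12) = 361/48, so x(2) = (19/12) - (1675/1728)/(361/48) = 9451/6498.

9451/6498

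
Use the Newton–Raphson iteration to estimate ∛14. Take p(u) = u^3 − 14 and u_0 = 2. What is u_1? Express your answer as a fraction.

p'(u) = 3u^2.
p(2) = −6, p'(2) = 12, so u_1 = 2 − (−6)/12 = 5/2.

5/2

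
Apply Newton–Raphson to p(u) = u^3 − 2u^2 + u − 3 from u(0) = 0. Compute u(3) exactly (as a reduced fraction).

41127/18584

p'(u) = 3u^2 − 4u + 1.
p(0) = −3, p'(0) = 1, so u(1) = 0 − (−3)/1 = 3.
p(3) = 9, p'(3) = 16, so u(2) = 3 − 9/16 = 39/16.
p(39/16) = 8343/4096, p'(39/16) = 2323/256, so u(3) = (39/16) − (8343/4096)/(2323/256) = 41127/18584.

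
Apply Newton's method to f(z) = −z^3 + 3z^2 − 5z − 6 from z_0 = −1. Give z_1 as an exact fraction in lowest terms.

f'(z) = −3z^2 + 6z − 5.
f(−1) = 3, f'(−1) = −14, so z_1 = (−1) − 3/(−14) = −11/14.

−11/14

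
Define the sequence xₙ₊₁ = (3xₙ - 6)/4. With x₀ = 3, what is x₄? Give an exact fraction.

x₁ = (3·3 - 6)/4 = 3/4.
x₂ = (3·(3/4) - 6)/4 = -15/16.
x₃ = (3·(-15/16) - 6)/4 = -141/64.
x₄ = (3·(-141/64) - 6)/4 = -807/256.

-807/256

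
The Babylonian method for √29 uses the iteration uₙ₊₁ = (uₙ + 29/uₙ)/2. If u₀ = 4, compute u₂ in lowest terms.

u₁ = (4 + 29/4)/2 = 45/8.
u₂ = (45/8 + 29/(45/8))/2 = 3881/720.

3881/720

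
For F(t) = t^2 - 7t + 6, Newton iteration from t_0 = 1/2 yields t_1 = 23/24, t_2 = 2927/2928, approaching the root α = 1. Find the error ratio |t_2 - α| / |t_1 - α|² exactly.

t_1 - α = 23/24 - 1 = -1/24, so |t_1 - α| = 1/24.
t_2 - α = 2927/2928 - 1 = -1/2928, so |t_2 - α| = 1/2928.
|t_1 - α|² = 1/576.
Ratio = (1/2928) / (1/576) = 12/61.

12/61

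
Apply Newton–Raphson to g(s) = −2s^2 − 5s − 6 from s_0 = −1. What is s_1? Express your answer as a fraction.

−4

g'(s) = −4s − 5.
g(−1) = −3, g'(−1) = −1, so s_1 = (−1) − (−3)/(−1) = −4.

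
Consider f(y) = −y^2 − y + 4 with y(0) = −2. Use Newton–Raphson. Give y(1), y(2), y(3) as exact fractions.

f'(y) = −2y − 1.
f(−2) = 2, f'(−2) = 3, so y(1) = (−2) − 2/3 = −8/3.
f(−8/3) = −4/9, f'(−8/3) = 13/3, so y(2) = (−8/3) − (−4/9)/(13/3) = −100/39.
f(−100/39) = −16/1521, f'(−100/39) = 161/39, so y(3) = (−100/39) − (−16/1521)/(161/39) = −16084/6279.

y(1) = −8/3, y(2) = −100/39, y(3) = −16084/6279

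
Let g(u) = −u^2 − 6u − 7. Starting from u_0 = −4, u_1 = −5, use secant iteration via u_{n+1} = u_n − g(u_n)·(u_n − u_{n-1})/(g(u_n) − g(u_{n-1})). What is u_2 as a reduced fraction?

g(−4) = 1, g(−5) = −2. u_2 = (−5) − (−2)·((−5) − (−4))/((−2) − 1) = −13/3.

−13/3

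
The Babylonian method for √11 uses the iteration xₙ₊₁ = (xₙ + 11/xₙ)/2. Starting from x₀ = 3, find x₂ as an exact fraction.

199/60

x₁ = (3 + 11/3)/2 = 10/3.
x₂ = (10/3 + 11/(10/3))/2 = 199/60.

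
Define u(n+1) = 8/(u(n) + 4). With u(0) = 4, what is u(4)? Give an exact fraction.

28/19

u(1) = 8/(4 + 4) = 1.
u(2) = 8/(1 + 4) = 8/5.
u(3) = 8/(8/5 + 4) = 10/7.
u(4) = 8/(10/7 + 4) = 28/19.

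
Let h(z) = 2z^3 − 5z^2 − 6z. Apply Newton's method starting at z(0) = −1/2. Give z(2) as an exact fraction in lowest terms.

h'(z) = 6z^2 − 10z − 6.
h(−1/2) = 3/2, h'(−1/2) = 1/2, so z(1) = (−1/2) − (3/2)/(1/2) = −7/2.
h(−7/2) = −126, h'(−7/2) = 205/2, so z(2) = (−7/2) − (−126)/(205/2) = −931/410.

−931/410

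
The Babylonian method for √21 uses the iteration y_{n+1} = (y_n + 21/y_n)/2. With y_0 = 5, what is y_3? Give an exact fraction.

277727/60605

y_1 = (5 + 21/5)/2 = 23/5.
y_2 = (23/5 + 21/(23/5))/2 = 527/115.
y_3 = (527/115 + 21/(527/115))/2 = 277727/60605.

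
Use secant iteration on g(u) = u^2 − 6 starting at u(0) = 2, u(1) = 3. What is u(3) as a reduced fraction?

22/9

g(2) = −2, g(3) = 3. u(2) = 3 − 3·(3 − 2)/(3 − (−2)) = 12/5.
g(3) = 3, g(12/5) = −6/25. u(3) = (12/5) − (−6/25)·((12/5) − 3)/((−6/25) − 3) = 22/9.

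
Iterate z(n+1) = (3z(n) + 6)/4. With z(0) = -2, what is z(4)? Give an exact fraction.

111/32

z(1) = (3·(-2) + 6)/4 = 0.
z(2) = (3·0 + 6)/4 = 3/2.
z(3) = (3·(3/2) + 6)/4 = 21/8.
z(4) = (3·(21/8) + 6)/4 = 111/32.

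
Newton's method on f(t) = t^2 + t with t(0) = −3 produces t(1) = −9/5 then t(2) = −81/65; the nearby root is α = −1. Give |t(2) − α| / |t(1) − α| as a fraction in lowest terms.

t(1) − α = −9/5 − (−1) = −9/5 + 1 = −4/5, so |t(1) − α| = 4/5.
t(2) − α = −81/65 − (−1) = −81/65 + 1 = −16/65, so |t(2) − α| = 16/65.
Ratio = (16/65) / (4/5) = 4/13.

4/13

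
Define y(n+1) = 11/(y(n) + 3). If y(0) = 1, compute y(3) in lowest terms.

y(1) = 11/(1 + 3) = 11/4.
y(2) = 11/(11/4 + 3) = 44/23.
y(3) = 11/(44/23 + 3) = 253/113.

253/113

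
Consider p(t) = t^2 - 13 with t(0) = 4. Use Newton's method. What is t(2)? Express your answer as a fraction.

1673/464

p'(t) = 2t.
p(4) = 3, p'(4) = 8, so t(1) = 4 - 3/8 = 29/8.
p(29/8) = 9/64, p'(29/8) = 29/4, so t(2) = (29/8) - (9/64)/(29/4) = 1673/464.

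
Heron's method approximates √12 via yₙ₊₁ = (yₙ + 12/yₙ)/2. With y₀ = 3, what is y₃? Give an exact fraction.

y₁ = (3 + 12/3)/2 = 7/2.
y₂ = (7/2 + 12/(7/2))/2 = 97/28.
y₃ = (97/28 + 12/(97/28))/2 = 18817/5432.

18817/5432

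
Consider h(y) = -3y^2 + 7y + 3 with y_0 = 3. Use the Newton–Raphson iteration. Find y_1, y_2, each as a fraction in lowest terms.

y_1 = 30/11, y_2 = 3063/1133

h'(y) = -6y + 7.
h(3) = -3, h'(3) = -11, so y_1 = 3 - (-3)/(-11) = 30/11.
h(30/11) = -27/121, h'(30/11) = -103/11, so y_2 = (30/11) - (-27/121)/(-103/11) = 3063/1133.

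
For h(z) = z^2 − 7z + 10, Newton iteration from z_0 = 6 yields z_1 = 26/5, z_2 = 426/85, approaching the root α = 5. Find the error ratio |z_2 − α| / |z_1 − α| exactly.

z_1 − α = 26/5 − 5 = 1/5, so |z_1 − α| = 1/5.
z_2 − α = 426/85 − 5 = 1/85, so |z_2 − α| = 1/85.
Ratio = (1/85) / (1/5) = 1/17.

1/17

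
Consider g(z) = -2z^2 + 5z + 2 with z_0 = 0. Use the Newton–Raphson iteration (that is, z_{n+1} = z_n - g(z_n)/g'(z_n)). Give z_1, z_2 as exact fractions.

z_1 = -2/5, z_2 = -58/165

g'(z) = -4z + 5.
g(0) = 2, g'(0) = 5, so z_1 = 0 - 2/5 = -2/5.
g(-2/5) = -8/25, g'(-2/5) = 33/5, so z_2 = (-2/5) - (-8/25)/(33/5) = -58/165.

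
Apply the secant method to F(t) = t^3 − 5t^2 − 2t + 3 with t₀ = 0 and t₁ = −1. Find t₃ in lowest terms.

F(0) = 3, F(−1) = −1. t₂ = (−1) − (−1)·((−1) − 0)/((−1) − 3) = −3/4.
F(−1) = −1, F(−3/4) = 81/64. t₃ = (−3/4) − (81/64)·((−3/4) − (−1))/((81/64) − (−1)) = −129/145.

−129/145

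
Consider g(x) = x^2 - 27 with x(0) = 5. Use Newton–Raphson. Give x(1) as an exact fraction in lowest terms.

g'(x) = 2x.
g(5) = -2, g'(5) = 10, so x(1) = 5 - (-2)/10 = 26/5.

26/5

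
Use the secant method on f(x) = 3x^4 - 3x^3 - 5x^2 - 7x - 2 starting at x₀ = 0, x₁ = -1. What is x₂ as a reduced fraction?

-1/4

f(0) = -2, f(-1) = 6. x₂ = (-1) - 6·((-1) - 0)/(6 - (-2)) = -1/4.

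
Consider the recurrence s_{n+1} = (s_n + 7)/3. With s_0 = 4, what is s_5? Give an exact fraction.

s_1 = (4 + 7)/3 = 11/3.
s_2 = ((11/3) + 7)/3 = 32/9.
s_3 = ((32/9) + 7)/3 = 95/27.
s_4 = ((95/27) + 7)/3 = 284/81.
s_5 = ((284/81) + 7)/3 = 851/243.

851/243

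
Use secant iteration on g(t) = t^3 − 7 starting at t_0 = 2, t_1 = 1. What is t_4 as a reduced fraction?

g(2) = 1, g(1) = −6. t_2 = 1 − (−6)·(1 − 2)/((−6) − 1) = 13/7.
g(1) = −6, g(13/7) = −204/343. t_3 = (13/7) − (−204/343)·((13/7) − 1)/((−204/343) − (−6)) = 201/103.
g(13/7) = −204/343, g(201/103) = 471512/1092727. t_4 = (201/103) − (471512/1092727)·((201/103) − (13/7))/((471512/1092727) − (−204/343)) = 10814185/5656543.

10814185/5656543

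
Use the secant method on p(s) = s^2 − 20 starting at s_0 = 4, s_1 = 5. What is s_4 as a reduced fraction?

p(4) = −4, p(5) = 5. s_2 = 5 − 5·(5 − 4)/(5 − (−4)) = 40/9.
p(5) = 5, p(40/9) = −20/81. s_3 = (40/9) − (−20/81)·((40/9) − 5)/((−20/81) − 5) = 76/17.
p(40/9) = −20/81, p(76/17) = −4/289. s_4 = (76/17) − (−4/289)·((76/17) − (40/9))/((−4/289) − (−20/81)) = 1525/341.

1525/341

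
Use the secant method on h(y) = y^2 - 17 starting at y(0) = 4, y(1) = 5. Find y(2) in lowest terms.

h(4) = -1, h(5) = 8. y(2) = 5 - 8·(5 - 4)/(8 - (-1)) = 37/9.

37/9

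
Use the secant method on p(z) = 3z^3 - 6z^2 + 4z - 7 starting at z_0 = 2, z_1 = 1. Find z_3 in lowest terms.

577/283

p(2) = 1, p(1) = -6. z_2 = 1 - (-6)·(1 - 2)/((-6) - 1) = 13/7.
p(1) = -6, p(13/7) = -360/343. z_3 = (13/7) - (-360/343)·((13/7) - 1)/((-360/343) - (-6)) = 577/283.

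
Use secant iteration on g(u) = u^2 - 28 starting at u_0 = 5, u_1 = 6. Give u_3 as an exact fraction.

164/31

g(5) = -3, g(6) = 8. u_2 = 6 - 8·(6 - 5)/(8 - (-3)) = 58/11.
g(6) = 8, g(58/11) = -24/121. u_3 = (58/11) - (-24/121)·((58/11) - 6)/((-24/121) - 8) = 164/31.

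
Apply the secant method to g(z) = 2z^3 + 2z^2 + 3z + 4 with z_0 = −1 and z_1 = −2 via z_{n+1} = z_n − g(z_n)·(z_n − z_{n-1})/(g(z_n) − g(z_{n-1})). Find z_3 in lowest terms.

g(−1) = 1, g(−2) = −10. z_2 = (−2) − (−10)·((−2) − (−1))/((−10) − 1) = −12/11.
g(−2) = −10, g(−12/11) = 680/1331. z_3 = (−12/11) − (680/1331)·((−12/11) − (−2))/((680/1331) − (−10)) = −1588/1399.

−1588/1399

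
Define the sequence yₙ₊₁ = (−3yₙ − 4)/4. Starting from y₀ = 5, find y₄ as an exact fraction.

y₁ = (−3·5 − 4)/4 = −19/4.
y₂ = (−3·(−19/4) − 4)/4 = 41/16.
y₃ = (−3·(41/16) − 4)/4 = −187/64.
y₄ = (−3·(−187/64) − 4)/4 = 305/256.

305/256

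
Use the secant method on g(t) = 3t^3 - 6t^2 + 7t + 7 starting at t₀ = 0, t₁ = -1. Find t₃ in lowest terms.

g(0) = 7, g(-1) = -9. t₂ = (-1) - (-9)·((-1) - 0)/((-9) - 7) = -7/16.
g(-1) = -9, g(-7/16) = 10395/4096. t₃ = (-7/16) - (10395/4096)·((-7/16) - (-1))/((10395/4096) - (-9)) = -2947/5251.

-2947/5251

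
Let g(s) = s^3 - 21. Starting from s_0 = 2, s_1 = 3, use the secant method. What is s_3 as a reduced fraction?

g(2) = -13, g(3) = 6. s_2 = 3 - 6·(3 - 2)/(6 - (-13)) = 51/19.
g(3) = 6, g(51/19) = -11388/6859. s_3 = (51/19) - (-11388/6859)·((51/19) - 3)/((-11388/6859) - 6) = 8035/2919.

8035/2919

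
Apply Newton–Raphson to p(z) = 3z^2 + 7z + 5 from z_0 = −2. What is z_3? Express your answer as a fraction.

−4673/3955

p'(z) = 6z + 7.
p(−2) = 3, p'(−2) = −5, so z_1 = (−2) − 3/(−5) = −7/5.
p(−7/5) = 27/25, p'(−7/5) = −7/5, so z_2 = (−7/5) − (27/25)/(−7/5) = −22/35.
p(−22/35) = 2187/1225, p'(−22/35) = 113/35, so z_3 = (−22/35) − (2187/1225)/(113/35) = −4673/3955.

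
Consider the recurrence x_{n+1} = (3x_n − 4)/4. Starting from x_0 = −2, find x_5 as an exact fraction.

x_1 = (3·(−2) − 4)/4 = −5/2.
x_2 = (3·(−5/2) − 4)/4 = −23/8.
x_3 = (3·(−23/8) − 4)/4 = −101/32.
x_4 = (3·(−101/32) − 4)/4 = −431/128.
x_5 = (3·(−431/128) − 4)/4 = −1805/512.

−1805/512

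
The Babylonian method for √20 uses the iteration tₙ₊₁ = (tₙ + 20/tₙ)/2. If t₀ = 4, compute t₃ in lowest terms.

51841/11592

t₁ = (4 + 20/4)/2 = 9/2.
t₂ = (9/2 + 20/(9/2))/2 = 161/36.
t₃ = (161/36 + 20/(161/36))/2 = 51841/11592.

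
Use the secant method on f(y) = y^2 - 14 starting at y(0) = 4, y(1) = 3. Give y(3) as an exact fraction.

f(4) = 2, f(3) = -5. y(2) = 3 - (-5)·(3 - 4)/((-5) - 2) = 26/7.
f(3) = -5, f(26/7) = -10/49. y(3) = (26/7) - (-10/49)·((26/7) - 3)/((-10/49) - (-5)) = 176/47.

176/47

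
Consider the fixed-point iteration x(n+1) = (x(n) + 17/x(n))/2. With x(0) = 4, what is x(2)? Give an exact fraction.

2177/528

x(1) = (4 + 17/4)/2 = 33/8.
x(2) = (33/8 + 17/(33/8))/2 = 2177/528.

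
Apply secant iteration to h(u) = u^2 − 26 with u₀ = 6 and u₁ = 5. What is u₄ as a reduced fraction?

31721/6221

h(6) = 10, h(5) = −1. u₂ = 5 − (−1)·(5 − 6)/((−1) − 10) = 56/11.
h(5) = −1, h(56/11) = −10/121. u₃ = (56/11) − (−10/121)·((56/11) − 5)/((−10/121) − (−1)) = 566/111.
h(56/11) = −10/121, h(566/111) = 10/12321. u₄ = (566/111) − (10/12321)·((566/111) − (56/11))/((10/12321) − (−10/121)) = 31721/6221.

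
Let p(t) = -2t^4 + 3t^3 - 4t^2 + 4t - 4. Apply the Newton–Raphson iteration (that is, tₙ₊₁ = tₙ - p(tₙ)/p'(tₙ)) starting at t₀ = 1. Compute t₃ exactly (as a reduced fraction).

p'(t) = -8t^3 + 9t^2 - 8t + 4.
p(1) = -3, p'(1) = -3, so t₁ = 1 - (-3)/(-3) = 0.
p(0) = -4, p'(0) = 4, so t₂ = 0 - (-4)/4 = 1.
p(1) = -3, p'(1) = -3, so t₃ = 1 - (-3)/(-3) = 0.

0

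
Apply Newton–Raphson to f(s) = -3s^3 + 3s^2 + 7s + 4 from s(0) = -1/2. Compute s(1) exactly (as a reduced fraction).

f'(s) = -9s^2 + 6s + 7.
f(-1/2) = 13/8, f'(-1/2) = 7/4, so s(1) = (-1/2) - (13/8)/(7/4) = -10/7.

-10/7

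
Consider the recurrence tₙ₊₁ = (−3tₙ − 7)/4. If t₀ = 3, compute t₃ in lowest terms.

t₁ = (−3·3 − 7)/4 = −4.
t₂ = (−3·(−4) − 7)/4 = 5/4.
t₃ = (−3·(5/4) − 7)/4 = −43/16.

−43/16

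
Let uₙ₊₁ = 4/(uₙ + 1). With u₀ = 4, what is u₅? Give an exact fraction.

260/181

u₁ = 4/(4 + 1) = 4/5.
u₂ = 4/(4/5 + 1) = 20/9.
u₃ = 4/(20/9 + 1) = 36/29.
u₄ = 4/(36/29 + 1) = 116/65.
u₅ = 4/(116/65 + 1) = 260/181.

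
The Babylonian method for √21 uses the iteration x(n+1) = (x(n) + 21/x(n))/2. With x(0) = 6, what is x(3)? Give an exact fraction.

970993/211888

x(1) = (6 + 21/6)/2 = 19/4.
x(2) = (19/4 + 21/(19/4))/2 = 697/152.
x(3) = (697/152 + 21/(697/152))/2 = 970993/211888.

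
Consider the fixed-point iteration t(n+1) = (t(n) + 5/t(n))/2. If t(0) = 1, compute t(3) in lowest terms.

47/21

t(1) = (1 + 5/1)/2 = 3.
t(2) = (3 + 5/3)/2 = 7/3.
t(3) = (7/3 + 5/(7/3))/2 = 47/21.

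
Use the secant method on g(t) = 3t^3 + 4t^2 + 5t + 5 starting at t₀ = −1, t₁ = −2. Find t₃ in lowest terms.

g(−1) = 1, g(−2) = −13. t₂ = (−2) − (−13)·((−2) − (−1))/((−13) − 1) = −15/14.
g(−2) = −13, g(−15/14) = 1495/2744. t₃ = (−15/14) − (1495/2744)·((−15/14) − (−2))/((1495/2744) − (−13)) = −3170/2859.

−3170/2859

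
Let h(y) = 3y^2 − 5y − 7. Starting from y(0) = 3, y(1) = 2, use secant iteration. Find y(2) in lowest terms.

h(3) = 5, h(2) = −5. y(2) = 2 − (−5)·(2 − 3)/((−5) − 5) = 5/2.

5/2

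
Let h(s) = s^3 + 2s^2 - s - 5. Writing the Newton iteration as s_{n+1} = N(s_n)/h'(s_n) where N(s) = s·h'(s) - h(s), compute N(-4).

h'(s) = 3s^2 + 4s - 1.
N(s) = s·h'(s) - h(s) = s·(3s^2 + 4s - 1) - (s^3 + 2s^2 - s - 5) = 2s^3 + 2s^2 + 5.
N(-4) = -91.

-91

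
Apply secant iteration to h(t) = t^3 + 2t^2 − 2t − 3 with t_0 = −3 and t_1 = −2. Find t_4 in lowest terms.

h(−3) = −6, h(−2) = 1. t_2 = (−2) − 1·((−2) − (−3))/(1 − (−6)) = −15/7.
h(−2) = 1, h(−15/7) = 216/343. t_3 = (−15/7) − (216/343)·((−15/7) − (−2))/((216/343) − 1) = −303/127.
h(−15/7) = 216/343, h(−303/127) = −869616/2048383. t_4 = (−303/127) − (−869616/2048383)·((−303/127) − (−15/7))/((−869616/2048383) − (216/343)) = −7846197/3429301.

−7846197/3429301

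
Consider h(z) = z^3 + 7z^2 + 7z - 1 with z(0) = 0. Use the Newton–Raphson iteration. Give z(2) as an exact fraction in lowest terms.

h'(z) = 3z^2 + 14z + 7.
h(0) = -1, h'(0) = 7, so z(1) = 0 - (-1)/7 = 1/7.
h(1/7) = 50/343, h'(1/7) = 444/49, so z(2) = (1/7) - (50/343)/(444/49) = 197/1554.

197/1554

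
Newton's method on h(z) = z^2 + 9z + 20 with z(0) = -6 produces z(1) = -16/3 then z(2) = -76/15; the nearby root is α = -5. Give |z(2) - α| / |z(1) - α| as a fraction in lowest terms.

z(1) - α = -16/3 - (-5) = -16/3 + 5 = -1/3, so |z(1) - α| = 1/3.
z(2) - α = -76/15 - (-5) = -76/15 + 5 = -1/15, so |z(2) - α| = 1/15.
Ratio = (1/15) / (1/3) = 1/5.

1/5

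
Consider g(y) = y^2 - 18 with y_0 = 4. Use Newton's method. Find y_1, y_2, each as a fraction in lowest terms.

g'(y) = 2y.
g(4) = -2, g'(4) = 8, so y_1 = 4 - (-2)/8 = 17/4.
g(17/4) = 1/16, g'(17/4) = 17/2, so y_2 = (17/4) - (1/16)/(17/2) = 577/136.

y_1 = 17/4, y_2 = 577/136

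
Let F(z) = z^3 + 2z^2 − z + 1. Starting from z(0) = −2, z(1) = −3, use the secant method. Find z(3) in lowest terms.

−1603/641

F(−2) = 3, F(−3) = −5. z(2) = (−3) − (−5)·((−3) − (−2))/((−5) − 3) = −19/8.
F(−3) = −5, F(−19/8) = 645/512. z(3) = (−19/8) − (645/512)·((−19/8) − (−3))/((645/512) − (−5)) = −1603/641.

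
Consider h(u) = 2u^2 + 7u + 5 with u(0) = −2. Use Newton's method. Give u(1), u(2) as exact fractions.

u(1) = −3, u(2) = −13/5

h'(u) = 4u + 7.
h(−2) = −1, h'(−2) = −1, so u(1) = (−2) − (−1)/(−1) = −3.
h(−3) = 2, h'(−3) = −5, so u(2) = (−3) − 2/(−5) = −13/5.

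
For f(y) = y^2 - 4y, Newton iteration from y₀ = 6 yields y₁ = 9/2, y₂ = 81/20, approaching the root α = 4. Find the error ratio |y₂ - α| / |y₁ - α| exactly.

y₁ - α = 9/2 - 4 = 1/2, so |y₁ - α| = 1/2.
y₂ - α = 81/20 - 4 = 1/20, so |y₂ - α| = 1/20.
Ratio = (1/20) / (1/2) = 1/10.

1/10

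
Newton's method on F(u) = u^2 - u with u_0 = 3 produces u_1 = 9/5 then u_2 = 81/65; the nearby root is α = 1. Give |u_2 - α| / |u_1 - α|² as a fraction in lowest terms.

u_1 - α = 9/5 - 1 = 4/5, so |u_1 - α| = 4/5.
u_2 - α = 81/65 - 1 = 16/65, so |u_2 - α| = 16/65.
|u_1 - α|² = 16/25.
Ratio = (16/65) / (16/25) = 5/13.

5/13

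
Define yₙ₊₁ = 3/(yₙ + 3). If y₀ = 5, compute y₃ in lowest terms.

y₁ = 3/(5 + 3) = 3/8.
y₂ = 3/(3/8 + 3) = 8/9.
y₃ = 3/(8/9 + 3) = 27/35.

27/35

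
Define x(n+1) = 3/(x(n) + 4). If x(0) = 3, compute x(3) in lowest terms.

x(1) = 3/(3 + 4) = 3/7.
x(2) = 3/(3/7 + 4) = 21/31.
x(3) = 3/(21/31 + 4) = 93/145.

93/145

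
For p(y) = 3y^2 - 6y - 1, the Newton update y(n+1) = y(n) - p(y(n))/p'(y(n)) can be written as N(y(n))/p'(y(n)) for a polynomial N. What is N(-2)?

13

p'(y) = 6y - 6.
N(y) = y·p'(y) - p(y) = y·(6y - 6) - (3y^2 - 6y - 1) = 3y^2 + 1.
N(-2) = 13.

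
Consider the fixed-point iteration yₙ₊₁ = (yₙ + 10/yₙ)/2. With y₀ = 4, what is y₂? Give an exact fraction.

329/104

y₁ = (4 + 10/4)/2 = 13/4.
y₂ = (13/4 + 10/(13/4))/2 = 329/104.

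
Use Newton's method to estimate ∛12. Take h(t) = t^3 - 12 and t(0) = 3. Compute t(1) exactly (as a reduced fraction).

22/9

h'(t) = 3t^2.
h(3) = 15, h'(3) = 27, so t(1) = 3 - 15/27 = 22/9.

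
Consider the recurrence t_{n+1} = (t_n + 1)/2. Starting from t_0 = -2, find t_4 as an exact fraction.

t_1 = ((-2) + 1)/2 = -1/2.
t_2 = ((-1/2) + 1)/2 = 1/4.
t_3 = ((1/4) + 1)/2 = 5/8.
t_4 = ((5/8) + 1)/2 = 13/16.

13/16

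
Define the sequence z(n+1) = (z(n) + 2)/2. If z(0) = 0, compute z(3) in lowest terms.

z(1) = (0 + 2)/2 = 1.
z(2) = (1 + 2)/2 = 3/2.
z(3) = ((3/2) + 2)/2 = 7/4.

7/4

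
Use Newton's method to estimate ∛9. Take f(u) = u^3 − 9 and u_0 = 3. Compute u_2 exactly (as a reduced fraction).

f'(u) = 3u^2.
f(3) = 18, f'(3) = 27, so u_1 = 3 − 18/27 = 7/3.
f(7/3) = 100/27, f'(7/3) = 49/3, so u_2 = (7/3) − (100/27)/(49/3) = 929/441.

929/441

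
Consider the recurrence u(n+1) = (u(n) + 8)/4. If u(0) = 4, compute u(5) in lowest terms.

u(1) = (4 + 8)/4 = 3.
u(2) = (3 + 8)/4 = 11/4.
u(3) = ((11/4) + 8)/4 = 43/16.
u(4) = ((43/16) + 8)/4 = 171/64.
u(5) = ((171/64) + 8)/4 = 683/256.

683/256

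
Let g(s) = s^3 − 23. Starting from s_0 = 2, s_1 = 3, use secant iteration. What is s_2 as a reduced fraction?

53/19

g(2) = −15, g(3) = 4. s_2 = 3 − 4·(3 − 2)/(4 − (−15)) = 53/19.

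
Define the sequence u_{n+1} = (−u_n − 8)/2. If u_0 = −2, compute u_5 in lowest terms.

u_1 = (−(−2) − 8)/2 = −3.
u_2 = (−(−3) − 8)/2 = −5/2.
u_3 = (−(−5/2) − 8)/2 = −11/4.
u_4 = (−(−11/4) − 8)/2 = −21/8.
u_5 = (−(−21/8) − 8)/2 = −43/16.

−43/16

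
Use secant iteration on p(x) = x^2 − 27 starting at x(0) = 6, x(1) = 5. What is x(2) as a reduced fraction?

p(6) = 9, p(5) = −2. x(2) = 5 − (−2)·(5 − 6)/((−2) − 9) = 57/11.

57/11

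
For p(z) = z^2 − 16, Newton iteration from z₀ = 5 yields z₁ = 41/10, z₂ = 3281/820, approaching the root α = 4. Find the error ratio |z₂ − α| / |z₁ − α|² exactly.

5/41

z₁ − α = 41/10 − 4 = 1/10, so |z₁ − α| = 1/10.
z₂ − α = 3281/820 − 4 = 1/820, so |z₂ − α| = 1/820.
|z₁ − α|² = 1/100.
Ratio = (1/820) / (1/100) = 5/41.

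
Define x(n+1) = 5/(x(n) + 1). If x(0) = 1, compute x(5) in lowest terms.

x(1) = 5/(1 + 1) = 5/2.
x(2) = 5/(5/2 + 1) = 10/7.
x(3) = 5/(10/7 + 1) = 35/17.
x(4) = 5/(35/17 + 1) = 85/52.
x(5) = 5/(85/52 + 1) = 260/137.

260/137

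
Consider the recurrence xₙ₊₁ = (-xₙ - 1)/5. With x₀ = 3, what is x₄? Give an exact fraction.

x₁ = (-3 - 1)/5 = -4/5.
x₂ = (-(-4/5) - 1)/5 = -1/25.
x₃ = (-(-1/25) - 1)/5 = -24/125.
x₄ = (-(-24/125) - 1)/5 = -101/625.

-101/625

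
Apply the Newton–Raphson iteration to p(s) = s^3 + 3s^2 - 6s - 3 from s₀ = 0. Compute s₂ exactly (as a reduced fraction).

p'(s) = 3s^2 + 6s - 6.
p(0) = -3, p'(0) = -6, so s₁ = 0 - (-3)/(-6) = -1/2.
p(-1/2) = 5/8, p'(-1/2) = -33/4, so s₂ = (-1/2) - (5/8)/(-33/4) = -14/33.

-14/33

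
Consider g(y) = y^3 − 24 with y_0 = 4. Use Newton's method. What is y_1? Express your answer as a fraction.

19/6

g'(y) = 3y^2.
g(4) = 40, g'(4) = 48, so y_1 = 4 − 40/48 = 19/6.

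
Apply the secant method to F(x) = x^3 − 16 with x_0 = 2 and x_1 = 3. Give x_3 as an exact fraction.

19990/7987

F(2) = −8, F(3) = 11. x_2 = 3 − 11·(3 − 2)/(11 − (−8)) = 46/19.
F(3) = 11, F(46/19) = −12408/6859. x_3 = (46/19) − (−12408/6859)·((46/19) − 3)/((−12408/6859) − 11) = 19990/7987.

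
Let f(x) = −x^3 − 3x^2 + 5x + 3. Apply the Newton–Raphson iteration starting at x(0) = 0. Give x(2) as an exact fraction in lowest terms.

−114/235

f'(x) = −3x^2 − 6x + 5.
f(0) = 3, f'(0) = 5, so x(1) = 0 − 3/5 = −3/5.
f(−3/5) = −108/125, f'(−3/5) = 188/25, so x(2) = (−3/5) − (−108/125)/(188/25) = −114/235.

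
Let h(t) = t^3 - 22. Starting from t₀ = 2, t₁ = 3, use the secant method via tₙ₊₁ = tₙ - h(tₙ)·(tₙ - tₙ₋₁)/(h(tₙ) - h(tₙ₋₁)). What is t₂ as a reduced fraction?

h(2) = -14, h(3) = 5. t₂ = 3 - 5·(3 - 2)/(5 - (-14)) = 52/19.

52/19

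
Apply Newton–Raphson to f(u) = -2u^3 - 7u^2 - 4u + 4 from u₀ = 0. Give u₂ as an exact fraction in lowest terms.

5/8

f'(u) = -6u^2 - 14u - 4.
f(0) = 4, f'(0) = -4, so u₁ = 0 - 4/(-4) = 1.
f(1) = -9, f'(1) = -24, so u₂ = 1 - (-9)/(-24) = 5/8.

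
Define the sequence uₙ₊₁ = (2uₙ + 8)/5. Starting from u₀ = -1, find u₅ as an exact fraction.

8216/3125

u₁ = (2·(-1) + 8)/5 = 6/5.
u₂ = (2·(6/5) + 8)/5 = 52/25.
u₃ = (2·(52/25) + 8)/5 = 304/125.
u₄ = (2·(304/125) + 8)/5 = 1608/625.
u₅ = (2·(1608/625) + 8)/5 = 8216/3125.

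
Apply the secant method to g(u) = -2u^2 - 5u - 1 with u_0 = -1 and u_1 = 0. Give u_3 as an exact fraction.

g(-1) = 2, g(0) = -1. u_2 = 0 - (-1)·(0 - (-1))/((-1) - 2) = -1/3.
g(0) = -1, g(-1/3) = 4/9. u_3 = (-1/3) - (4/9)·((-1/3) - 0)/((4/9) - (-1)) = -3/13.

-3/13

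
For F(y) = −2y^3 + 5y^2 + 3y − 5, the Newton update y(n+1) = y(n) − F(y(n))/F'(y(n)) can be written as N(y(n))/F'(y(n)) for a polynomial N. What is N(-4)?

F'(y) = −6y^2 + 10y + 3.
N(y) = y·F'(y) − F(y) = y·(−6y^2 + 10y + 3) − (−2y^3 + 5y^2 + 3y − 5) = −4y^3 + 5y^2 + 5.
N(-4) = 341.

341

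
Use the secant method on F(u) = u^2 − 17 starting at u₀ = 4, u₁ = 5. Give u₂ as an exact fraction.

F(4) = −1, F(5) = 8. u₂ = 5 − 8·(5 − 4)/(8 − (−1)) = 37/9.

37/9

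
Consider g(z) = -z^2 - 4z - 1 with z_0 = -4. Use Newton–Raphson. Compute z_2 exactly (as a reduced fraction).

g'(z) = -2z - 4.
g(-4) = -1, g'(-4) = 4, so z_1 = (-4) - (-1)/4 = -15/4.
g(-15/4) = -1/16, g'(-15/4) = 7/2, so z_2 = (-15/4) - (-1/16)/(7/2) = -209/56.

-209/56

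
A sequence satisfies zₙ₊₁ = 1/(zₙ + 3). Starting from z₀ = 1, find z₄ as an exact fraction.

43/142

z₁ = 1/(1 + 3) = 1/4.
z₂ = 1/(1/4 + 3) = 4/13.
z₃ = 1/(4/13 + 3) = 13/43.
z₄ = 1/(13/43 + 3) = 43/142.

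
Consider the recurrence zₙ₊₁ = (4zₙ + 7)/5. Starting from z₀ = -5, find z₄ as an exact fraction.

z₁ = (4·(-5) + 7)/5 = -13/5.
z₂ = (4·(-13/5) + 7)/5 = -17/25.
z₃ = (4·(-17/25) + 7)/5 = 107/125.
z₄ = (4·(107/125) + 7)/5 = 1303/625.

1303/625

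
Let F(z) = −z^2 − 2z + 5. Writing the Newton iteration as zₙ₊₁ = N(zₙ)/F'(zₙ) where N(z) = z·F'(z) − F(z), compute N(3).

−14

F'(z) = −2z − 2.
N(z) = z·F'(z) − F(z) = z·(−2z − 2) − (−z^2 − 2z + 5) = −z^2 − 5.
N(3) = −14.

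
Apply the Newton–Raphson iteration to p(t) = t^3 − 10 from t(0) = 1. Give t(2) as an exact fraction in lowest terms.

23/8

p'(t) = 3t^2.
p(1) = −9, p'(1) = 3, so t(1) = 1 − (−9)/3 = 4.
p(4) = 54, p'(4) = 48, so t(2) = 4 − 54/48 = 23/8.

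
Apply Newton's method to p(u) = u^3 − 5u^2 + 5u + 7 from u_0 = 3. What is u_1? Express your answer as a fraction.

1

p'(u) = 3u^2 − 10u + 5.
p(3) = 4, p'(3) = 2, so u_1 = 3 − 4/2 = 1.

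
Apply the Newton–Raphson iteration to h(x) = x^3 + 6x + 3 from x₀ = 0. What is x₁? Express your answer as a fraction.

h'(x) = 3x^2 + 6.
h(0) = 3, h'(0) = 6, so x₁ = 0 - 3/6 = -1/2.

-1/2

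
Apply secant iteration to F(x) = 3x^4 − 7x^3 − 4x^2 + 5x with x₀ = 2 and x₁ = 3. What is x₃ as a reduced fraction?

F(2) = −14, F(3) = 33. x₂ = 3 − 33·(3 − 2)/(33 − (−14)) = 108/47.
F(3) = 33, F(108/47) = −53297244/4879681. x₃ = (108/47) − (−53297244/4879681)·((108/47) − 3)/((−53297244/4879681) − 33) = 16058088/6494749.

16058088/6494749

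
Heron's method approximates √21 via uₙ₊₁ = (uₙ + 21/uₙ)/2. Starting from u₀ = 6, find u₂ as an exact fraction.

u₁ = (6 + 21/6)/2 = 19/4.
u₂ = (19/4 + 21/(19/4))/2 = 697/152.

697/152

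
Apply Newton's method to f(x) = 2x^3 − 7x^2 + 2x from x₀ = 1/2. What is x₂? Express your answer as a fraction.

f'(x) = 6x^2 − 14x + 2.
f(1/2) = −1/2, f'(1/2) = −7/2, so x₁ = (1/2) − (−1/2)/(−7/2) = 5/14.
f(5/14) = −30/343, f'(5/14) = −219/98, so x₂ = (5/14) − (−30/343)/(−219/98) = 325/1022.

325/1022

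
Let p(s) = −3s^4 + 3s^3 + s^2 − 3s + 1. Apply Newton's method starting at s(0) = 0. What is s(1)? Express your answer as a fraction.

p'(s) = −12s^3 + 9s^2 + 2s − 3.
p(0) = 1, p'(0) = −3, so s(1) = 0 − 1/(−3) = 1/3.

1/3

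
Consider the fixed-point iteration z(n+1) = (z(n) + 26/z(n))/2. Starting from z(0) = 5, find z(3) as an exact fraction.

z(1) = (5 + 26/5)/2 = 51/10.
z(2) = (51/10 + 26/(51/10))/2 = 5201/1020.
z(3) = (5201/1020 + 26/(5201/1020))/2 = 54100801/10610040.

54100801/10610040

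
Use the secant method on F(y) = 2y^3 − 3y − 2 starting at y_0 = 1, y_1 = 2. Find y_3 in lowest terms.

2258/1613

F(1) = −3, F(2) = 8. y_2 = 2 − 8·(2 − 1)/(8 − (−3)) = 14/11.
F(2) = 8, F(14/11) = −2256/1331. y_3 = (14/11) − (−2256/1331)·((14/11) − 2)/((−2256/1331) − 8) = 2258/1613.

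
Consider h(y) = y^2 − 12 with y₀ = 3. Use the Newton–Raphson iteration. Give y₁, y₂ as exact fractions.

y₁ = 7/2, y₂ = 97/28

h'(y) = 2y.
h(3) = −3, h'(3) = 6, so y₁ = 3 − (−3)/6 = 7/2.
h(7/2) = 1/4, h'(7/2) = 7, so y₂ = (7/2) − (1/4)/7 = 97/28.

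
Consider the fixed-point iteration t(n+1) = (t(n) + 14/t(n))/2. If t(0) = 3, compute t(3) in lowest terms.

2133553/570216

t(1) = (3 + 14/3)/2 = 23/6.
t(2) = (23/6 + 14/(23/6))/2 = 1033/276.
t(3) = (1033/276 + 14/(1033/276))/2 = 2133553/570216.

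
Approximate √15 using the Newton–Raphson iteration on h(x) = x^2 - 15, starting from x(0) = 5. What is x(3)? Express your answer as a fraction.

h'(x) = 2x.
h(5) = 10, h'(5) = 10, so x(1) = 5 - 10/10 = 4.
h(4) = 1, h'(4) = 8, so x(2) = 4 - 1/8 = 31/8.
h(31/8) = 1/64, h'(31/8) = 31/4, so x(3) = (31/8) - (1/64)/(31/4) = 1921/496.

1921/496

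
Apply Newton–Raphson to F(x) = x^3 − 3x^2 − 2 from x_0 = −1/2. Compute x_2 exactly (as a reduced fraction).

−3079/2340

F'(x) = 3x^2 − 6x.
F(−1/2) = −23/8, F'(−1/2) = 15/4, so x_1 = (−1/2) − (−23/8)/(15/4) = 4/15.
F(4/15) = −7406/3375, F'(4/15) = −104/75, so x_2 = (4/15) − (−7406/3375)/(−104/75) = −3079/2340.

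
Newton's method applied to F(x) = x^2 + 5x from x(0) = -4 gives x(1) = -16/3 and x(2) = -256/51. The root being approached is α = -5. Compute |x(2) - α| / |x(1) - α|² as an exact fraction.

3/17

x(1) - α = -16/3 - (-5) = -16/3 + 5 = -1/3, so |x(1) - α| = 1/3.
x(2) - α = -256/51 - (-5) = -256/51 + 5 = -1/51, so |x(2) - α| = 1/51.
|x(1) - α|² = 1/9.
Ratio = (1/51) / (1/9) = 3/17.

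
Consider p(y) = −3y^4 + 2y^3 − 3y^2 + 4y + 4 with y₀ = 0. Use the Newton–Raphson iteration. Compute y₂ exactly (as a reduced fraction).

−5/7

p'(y) = −12y^3 + 6y^2 − 6y + 4.
p(0) = 4, p'(0) = 4, so y₁ = 0 − 4/4 = −1.
p(−1) = −8, p'(−1) = 28, so y₂ = (−1) − (−8)/28 = −5/7.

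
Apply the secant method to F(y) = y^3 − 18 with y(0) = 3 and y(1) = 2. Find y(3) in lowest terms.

F(3) = 9, F(2) = −10. y(2) = 2 − (−10)·(2 − 3)/((−10) − 9) = 48/19.
F(2) = −10, F(48/19) = −12870/6859. y(3) = (48/19) − (−12870/6859)·((48/19) − 2)/((−12870/6859) − (−10)) = 7377/2786.

7377/2786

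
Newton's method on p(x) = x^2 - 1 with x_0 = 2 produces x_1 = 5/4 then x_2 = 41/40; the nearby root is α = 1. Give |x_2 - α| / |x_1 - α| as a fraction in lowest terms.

x_1 - α = 5/4 - 1 = 1/4, so |x_1 - α| = 1/4.
x_2 - α = 41/40 - 1 = 1/40, so |x_2 - α| = 1/40.
Ratio = (1/40) / (1/4) = 1/10.

1/10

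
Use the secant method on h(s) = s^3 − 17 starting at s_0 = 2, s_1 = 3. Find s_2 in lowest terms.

h(2) = −9, h(3) = 10. s_2 = 3 − 10·(3 − 2)/(10 − (−9)) = 47/19.

47/19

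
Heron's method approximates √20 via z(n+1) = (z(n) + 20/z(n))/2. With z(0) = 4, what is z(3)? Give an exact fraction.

z(1) = (4 + 20/4)/2 = 9/2.
z(2) = (9/2 + 20/(9/2))/2 = 161/36.
z(3) = (161/36 + 20/(161/36))/2 = 51841/11592.

51841/11592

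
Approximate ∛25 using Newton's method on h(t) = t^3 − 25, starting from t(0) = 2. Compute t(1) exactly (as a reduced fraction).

41/12

h'(t) = 3t^2.
h(2) = −17, h'(2) = 12, so t(1) = 2 − (−17)/12 = 41/12.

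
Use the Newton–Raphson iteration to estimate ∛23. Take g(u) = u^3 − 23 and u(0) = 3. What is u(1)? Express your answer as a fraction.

77/27

g'(u) = 3u^2.
g(3) = 4, g'(3) = 27, so u(1) = 3 − 4/27 = 77/27.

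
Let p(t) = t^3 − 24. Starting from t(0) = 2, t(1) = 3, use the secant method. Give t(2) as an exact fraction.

54/19

p(2) = −16, p(3) = 3. t(2) = 3 − 3·(3 − 2)/(3 − (−16)) = 54/19.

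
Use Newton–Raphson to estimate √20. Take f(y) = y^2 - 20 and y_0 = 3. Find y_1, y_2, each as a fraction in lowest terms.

f'(y) = 2y.
f(3) = -11, f'(3) = 6, so y_1 = 3 - (-11)/6 = 29/6.
f(29/6) = 121/36, f'(29/6) = 29/3, so y_2 = (29/6) - (121/36)/(29/3) = 1561/348.

y_1 = 29/6, y_2 = 1561/348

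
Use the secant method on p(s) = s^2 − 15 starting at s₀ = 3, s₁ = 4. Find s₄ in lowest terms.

1921/496

p(3) = −6, p(4) = 1. s₂ = 4 − 1·(4 − 3)/(1 − (−6)) = 27/7.
p(4) = 1, p(27/7) = −6/49. s₃ = (27/7) − (−6/49)·((27/7) − 4)/((−6/49) − 1) = 213/55.
p(27/7) = −6/49, p(213/55) = −6/3025. s₄ = (213/55) − (−6/3025)·((213/55) − (27/7))/((−6/3025) − (−6/49)) = 1921/496.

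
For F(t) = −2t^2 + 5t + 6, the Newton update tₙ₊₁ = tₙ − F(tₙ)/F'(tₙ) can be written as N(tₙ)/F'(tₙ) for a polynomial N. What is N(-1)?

−8

F'(t) = −4t + 5.
N(t) = t·F'(t) − F(t) = t·(−4t + 5) − (−2t^2 + 5t + 6) = −2t^2 − 6.
N(-1) = −8.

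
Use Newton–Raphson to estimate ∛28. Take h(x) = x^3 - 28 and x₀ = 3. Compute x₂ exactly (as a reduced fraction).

413465/136161

h'(x) = 3x^2.
h(3) = -1, h'(3) = 27, so x₁ = 3 - (-1)/27 = 82/27.
h(82/27) = 244/19683, h'(82/27) = 6724/243, so x₂ = (82/27) - (244/19683)/(6724/243) = 413465/136161.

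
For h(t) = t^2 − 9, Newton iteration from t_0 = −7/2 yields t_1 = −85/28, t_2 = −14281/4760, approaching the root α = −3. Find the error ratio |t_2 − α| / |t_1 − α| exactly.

t_1 − α = −85/28 − (−3) = −85/28 + 3 = −1/28, so |t_1 − α| = 1/28.
t_2 − α = −14281/4760 − (−3) = −14281/4760 + 3 = −1/4760, so |t_2 − α| = 1/4760.
Ratio = (1/4760) / (1/28) = 1/170.

1/170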